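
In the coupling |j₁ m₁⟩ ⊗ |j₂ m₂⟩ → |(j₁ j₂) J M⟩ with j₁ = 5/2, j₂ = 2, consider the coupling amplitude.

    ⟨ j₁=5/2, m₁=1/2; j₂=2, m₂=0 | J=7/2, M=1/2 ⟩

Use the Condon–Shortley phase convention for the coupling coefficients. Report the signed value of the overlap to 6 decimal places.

+√(4/105) = +0.195180

triangle: 1!·4!·3!/9! = 144/362880
(j±m)!: 3!·2!·2!·2!·4!·3! = 6912
prefactor² = (2J+1)·Δ·N² = 768/35
  k=0: +1/(0!·1!·2!·2!·2!·1!) = 1/8
  k=1: −1/(1!·0!·1!·1!·3!·2!) = -1/12
Σ = 1/24  ⇒  CG² = 768/35·(1/24)² = 4/105
CG = +√(4/105) = +0.195180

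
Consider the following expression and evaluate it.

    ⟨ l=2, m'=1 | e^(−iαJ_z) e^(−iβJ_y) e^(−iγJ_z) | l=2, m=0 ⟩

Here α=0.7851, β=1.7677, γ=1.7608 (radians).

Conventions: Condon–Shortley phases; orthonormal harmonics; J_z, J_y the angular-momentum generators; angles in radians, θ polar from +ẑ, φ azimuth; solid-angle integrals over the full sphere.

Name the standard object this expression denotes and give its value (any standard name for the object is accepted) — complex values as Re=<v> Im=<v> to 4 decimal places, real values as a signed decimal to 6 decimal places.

Wigner D-matrix element, Re=0.1662 Im=-0.1661

This is a Wigner D-matrix element — the rotation-matrix element ⟨l m'| R(α,β,γ) |l m⟩ in the angular-momentum basis.
D^2_{1,0}(0.7851,1.7677,1.7608) = e^{-i·1·0.7851}·d^2_{1,0}(1.7677)·e^{-i·0·1.7608}. Compute d first:
Half-angle: c=0.634179, s=0.773186. N=√(6·1·2·2)=4.898979
k∈{0,1} keeps every argument non-negative
  k=0: (−1)^1·4.8990/(2)·0.6342^3·0.7732^1 = -0.483054
  k=1: (−1)^2·4.8990/(2)·0.6342^1·0.7732^3 = +0.718025
d^2_{1,0}(1.7677) = -0.483054 +0.718025 = +0.234972
Phases: e^{-i·(1)·0.7851}=+0.707318-0.706896i, e^{-i·(0)·1.7608}=+1.000000+0.000000i ⇒ D=+0.166200-0.166101i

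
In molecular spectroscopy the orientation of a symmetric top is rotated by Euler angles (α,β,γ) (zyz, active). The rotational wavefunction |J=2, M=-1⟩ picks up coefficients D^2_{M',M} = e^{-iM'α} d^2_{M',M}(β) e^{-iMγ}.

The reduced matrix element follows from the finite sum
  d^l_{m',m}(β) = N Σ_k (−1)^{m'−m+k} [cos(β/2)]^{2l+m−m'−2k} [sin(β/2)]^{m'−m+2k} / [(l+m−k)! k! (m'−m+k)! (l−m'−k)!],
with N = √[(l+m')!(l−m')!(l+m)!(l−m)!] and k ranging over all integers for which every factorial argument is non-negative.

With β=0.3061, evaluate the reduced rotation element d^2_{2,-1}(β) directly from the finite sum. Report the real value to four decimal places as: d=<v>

d^2_{2,-1}(β=0.3061) via the finite sum:
c=cos(0.306100/2)=0.988311, s=sin(0.306100/2)=0.152453; N=√[24·1·1·6]=12.000000
k∈{0} keeps every argument non-negative
  k=0: (−1)^3·12.0000/(6)·0.9883^1·0.1525^3 = -0.007004
d^2_{2,-1}(0.3061) = -0.007004

d=-0.0070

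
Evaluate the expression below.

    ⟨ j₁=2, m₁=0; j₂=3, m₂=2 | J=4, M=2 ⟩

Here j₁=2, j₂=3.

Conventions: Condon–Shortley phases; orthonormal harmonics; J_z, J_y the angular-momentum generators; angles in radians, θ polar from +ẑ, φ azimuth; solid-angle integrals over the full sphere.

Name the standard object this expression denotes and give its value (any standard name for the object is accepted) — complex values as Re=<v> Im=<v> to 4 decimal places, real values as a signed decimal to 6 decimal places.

Clebsch–Gordan coefficient, −√(12/35) ≈ -0.585540

This is a Clebsch–Gordan (vector-coupling) coefficient.
j₁+j₂−J=1  J+j₁−j₂=3  J−j₁+j₂=5  j₁+j₂+J+1=10
(j₁±m₁, j₂±m₂, J±M) = (2,2,5,1,6,2)
P² = 8640/7
sum k=0..1:
  [0] +1/240 = 1/240
  [1] −1/48 = -1/48
S = -1/60
C² = P²·S² = 12/35 ; C = -0.585540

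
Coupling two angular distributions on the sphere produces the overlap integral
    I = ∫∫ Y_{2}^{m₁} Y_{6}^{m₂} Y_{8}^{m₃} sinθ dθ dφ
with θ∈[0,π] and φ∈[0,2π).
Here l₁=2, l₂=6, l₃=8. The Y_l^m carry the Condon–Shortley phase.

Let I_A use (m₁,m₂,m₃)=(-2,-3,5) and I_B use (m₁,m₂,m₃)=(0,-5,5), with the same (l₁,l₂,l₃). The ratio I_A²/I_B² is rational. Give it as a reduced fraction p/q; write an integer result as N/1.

Shared (l₁,l₂,l₃)=(2,6,8): N and (l;000)² cancel in I_A²/I_B².
A: Δ = 0!·4!·12!/17! = 1/30940; Racah Σ t=0..0: t=0:+1/52254720 = 1/52254720; ⇒ 3j(2 6 8; -2 -3 5)² = 11/476, sgn -1
B: Δ = 0!·4!·12!/17! = 1/30940; Racah Σ t=0..0: t=0:+1/159667200 = 1/159667200; ⇒ 3j(2 6 8; 0 -5 5)² = 9/1190, sgn -1
I_A²/I_B² = (11/476)/(9/1190) = 55/18

55/18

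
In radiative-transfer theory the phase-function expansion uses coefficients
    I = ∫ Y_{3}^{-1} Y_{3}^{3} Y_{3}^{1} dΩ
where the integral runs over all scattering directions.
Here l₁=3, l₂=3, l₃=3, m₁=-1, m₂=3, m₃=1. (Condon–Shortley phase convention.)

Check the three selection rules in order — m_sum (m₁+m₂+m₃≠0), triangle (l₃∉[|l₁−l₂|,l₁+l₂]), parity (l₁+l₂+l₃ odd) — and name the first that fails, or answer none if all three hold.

m_sum

Σmᵢ = 3  ✗
l₃∈[|l₁−l₂|,l₁+l₂]=[0,6], have l₃=3
Σlᵢ = 9 ⇒ odd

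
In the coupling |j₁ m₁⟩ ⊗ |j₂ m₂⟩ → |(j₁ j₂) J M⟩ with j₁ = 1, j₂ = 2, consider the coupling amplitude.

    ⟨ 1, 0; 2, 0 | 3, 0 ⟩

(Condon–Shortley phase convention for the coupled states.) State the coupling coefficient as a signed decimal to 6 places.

triangle: 0!*2!*4!/7! = 48/5040
(j±m)!: 1!*1!*2!*2!*3!*3! = 144
prefactor² = (2J+1)*Δ*N² = 48/5
  k=0: +1/(0!*0!*1!*2!*1!*2!) = 1/4
Σ = 1/4  ⇒  CG² = 48/5*(1/4)² = 3/5
CG = +√(3/5) = +0.774597

+√(3/5) ≈ +0.774597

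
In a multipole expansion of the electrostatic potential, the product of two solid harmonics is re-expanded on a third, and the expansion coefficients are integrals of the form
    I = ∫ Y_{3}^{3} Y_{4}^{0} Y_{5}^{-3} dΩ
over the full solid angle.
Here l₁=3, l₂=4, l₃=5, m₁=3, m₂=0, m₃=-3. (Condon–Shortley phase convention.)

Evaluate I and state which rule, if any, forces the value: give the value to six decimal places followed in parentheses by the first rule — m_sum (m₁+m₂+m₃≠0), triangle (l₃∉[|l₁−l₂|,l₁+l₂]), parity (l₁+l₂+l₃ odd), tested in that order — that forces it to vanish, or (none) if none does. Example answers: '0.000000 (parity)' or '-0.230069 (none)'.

0.196280 (none)

Rules hold: Σm=0, L=12 even, 1≤5≤7.
N = 7·9·11 = 693
Δ = 2!·4!·6!/13! = 1/180180
Racah Σ t=0..2: t=0:+1/576 t=1:−1/144 t=2:+1/576 = -1/288
⇒ 3j(3 4 5; 0 0 0)² = 20/1001, sgn +1
Racah Σ t=0..0: t=0:+1/2304 = 1/2304
⇒ 3j(3 4 5; 3 0 -3)² = 5/143, sgn +1
4πI² = N·(3j₀)²·(3jₘ)² = 900/1859
I = +1·√(0.484131/4π) = 0.19628026
No selection rule forces the value: the integral is nonzero (none).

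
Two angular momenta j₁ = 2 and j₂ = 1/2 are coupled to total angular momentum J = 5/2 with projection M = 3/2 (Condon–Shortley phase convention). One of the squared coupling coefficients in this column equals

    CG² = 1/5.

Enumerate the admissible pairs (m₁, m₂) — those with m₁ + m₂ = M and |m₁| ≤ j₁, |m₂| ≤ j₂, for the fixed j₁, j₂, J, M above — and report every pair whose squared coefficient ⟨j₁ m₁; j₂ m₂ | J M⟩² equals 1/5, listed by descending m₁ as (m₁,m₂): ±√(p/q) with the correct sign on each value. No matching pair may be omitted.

Admissible pairs with m₁+m₂ = M = 3/2: (1,1/2), (2,-1/2)
  (m₁,m₂)=(2,-1/2): CG² = 1/5, CG = +√(1/5)   ← matches the target
  (m₁,m₂)=(1,1/2): CG² = 4/5, CG = +√(4/5)
Pairs with CG² = 1/5: (2,-1/2): +√(1/5)

(2,-1/2): +√(1/5)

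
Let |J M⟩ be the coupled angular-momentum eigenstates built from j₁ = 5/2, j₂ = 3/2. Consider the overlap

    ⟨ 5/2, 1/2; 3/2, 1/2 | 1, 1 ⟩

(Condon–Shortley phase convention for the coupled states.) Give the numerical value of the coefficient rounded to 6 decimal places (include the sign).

√[3·3!2!0!/6! · 3!2!2!1!2!0!] = √(12/5)
  +(−1)^2/∏(2,1,0,0,2,0)! = 1/4  (running 1/4)
⟨..|..⟩ = √(12/5)·(1/4) = +0.387298

+0.387298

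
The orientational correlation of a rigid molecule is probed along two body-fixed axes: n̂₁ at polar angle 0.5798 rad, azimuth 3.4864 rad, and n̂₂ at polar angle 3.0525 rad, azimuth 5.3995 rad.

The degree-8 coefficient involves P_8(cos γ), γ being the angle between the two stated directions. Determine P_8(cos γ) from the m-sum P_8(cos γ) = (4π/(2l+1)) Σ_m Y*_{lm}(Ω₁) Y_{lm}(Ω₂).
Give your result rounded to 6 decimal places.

Summing Y*_{l m}(θ₁,φ₁)·Y_{l m}(θ₂,φ₂) over m ∈ [−8, 8]; prefactor 4π/(2·8+1) = 0.739198:
  m=-8: (-0.003880, 0.001564) × (0.000000, 0.000000) = (-0.000000, -0.000000)  (running Σ = (-0.000000, -0.000000))
  m=-7: (0.019075, -0.017000) × (-0.000000, 0.000000) = (-0.000000, 0.000000)  (running Σ = (-0.000000, 0.000000))
  m=-6: (-0.046180, 0.084926) × (0.000001, -0.000002) = (0.000000, 0.000000)  (running Σ = (0.000000, 0.000000))
  m=-5: (0.038425, -0.248785) × (0.000016, 0.000051) = (0.000013, -0.000002)  (running Σ = (0.000013, -0.000002))
  m=-4: (0.084952, 0.438021) × (-0.000767, -0.000318) = (0.000074, -0.000363)  (running Σ = (0.000088, -0.000365))
  m=-3: (-0.239828, -0.403403) × (0.008427, -0.004501) = (-0.003837, -0.002320)  (running Σ = (-0.003749, -0.002685))
  m=-2: (0.080118, 0.066073) × (-0.015273, 0.076693) = (-0.006291, 0.005135)  (running Σ = (-0.010040, 0.002450))
  m=-1: (0.357530, 0.128409) × (-0.259586, -0.316379) = (-0.052184, -0.146448)  (running Σ = (-0.062224, -0.143998))
  m=0: (-0.239124, -0.000000) × (1.002718, 0.000000) = (-0.239774, -0.000000)  (running Σ = (-0.301998, -0.143998))
  m=1: (-0.357530, 0.128409) × (0.259586, -0.316379) = (-0.052184, 0.146448)  (running Σ = (-0.354182, 0.002450))
  m=2: (0.080118, -0.066073) × (-0.015273, -0.076693) = (-0.006291, -0.005135)  (running Σ = (-0.360473, -0.002685))
  m=3: (0.239828, -0.403403) × (-0.008427, -0.004501) = (-0.003837, 0.002320)  (running Σ = (-0.364310, -0.000365))
  m=4: (0.084952, -0.438021) × (-0.000767, 0.000318) = (0.000074, 0.000363)  (running Σ = (-0.364236, -0.000002))
  m=5: (-0.038425, -0.248785) × (-0.000016, 0.000051) = (0.000013, 0.000002)  (running Σ = (-0.364222, 0.000000))
  m=6: (-0.046180, -0.084926) × (0.000001, 0.000002) = (0.000000, -0.000000)  (running Σ = (-0.364222, 0.000000))
  m=7: (-0.019075, -0.017000) × (0.000000, 0.000000) = (-0.000000, -0.000000)  (running Σ = (-0.364222, -0.000000))
  m=8: (-0.003880, -0.001564) × (0.000000, -0.000000) = (-0.000000, 0.000000)  (running Σ = (-0.364222, -0.000000))
Σ over m = (-0.364222, -0.000000); ×(4π/17) → (-0.269232, -0.000000). Real part: -0.269232

-0.269232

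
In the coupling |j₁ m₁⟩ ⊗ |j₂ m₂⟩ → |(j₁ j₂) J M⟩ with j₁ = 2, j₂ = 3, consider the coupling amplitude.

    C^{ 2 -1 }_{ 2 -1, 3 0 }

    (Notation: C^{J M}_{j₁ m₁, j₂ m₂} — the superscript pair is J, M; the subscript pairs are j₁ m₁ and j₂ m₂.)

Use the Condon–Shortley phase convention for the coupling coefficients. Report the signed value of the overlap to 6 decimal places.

j₁+j₂−J=3  J+j₁−j₂=1  J−j₁+j₂=3  j₁+j₂+J+1=8
(j₁±m₁, j₂±m₂, J±M) = (1,3,3,3,1,3)
P² = 81/14
sum k=2..3:
  [2] +1/4 = 1/4
  [3] −1/36 = -1/36
S = 2/9
C² = P²·S² = 2/7 ; C = +0.534522

+0.534522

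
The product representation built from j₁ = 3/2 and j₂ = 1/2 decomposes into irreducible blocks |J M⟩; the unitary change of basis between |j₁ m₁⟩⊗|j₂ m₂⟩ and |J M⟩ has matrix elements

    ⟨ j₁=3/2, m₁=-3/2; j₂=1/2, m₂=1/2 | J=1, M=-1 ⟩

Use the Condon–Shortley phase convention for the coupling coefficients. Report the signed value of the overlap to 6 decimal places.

-0.866025  (= −√(3/4))

triangle: 1!×2!×0!/4! = 2/24
(j±m)!: 0!×3!×1!×0!×0!×2! = 12
prefactor² = (2J+1)×Δ×N² = 3
  k=1: −1/(1!×0!×2!×0!×0!×0!) = -1/2
Σ = -1/2  ⇒  CG² = 3×(-1/2)² = 3/4
CG = −√(3/4) = -0.866025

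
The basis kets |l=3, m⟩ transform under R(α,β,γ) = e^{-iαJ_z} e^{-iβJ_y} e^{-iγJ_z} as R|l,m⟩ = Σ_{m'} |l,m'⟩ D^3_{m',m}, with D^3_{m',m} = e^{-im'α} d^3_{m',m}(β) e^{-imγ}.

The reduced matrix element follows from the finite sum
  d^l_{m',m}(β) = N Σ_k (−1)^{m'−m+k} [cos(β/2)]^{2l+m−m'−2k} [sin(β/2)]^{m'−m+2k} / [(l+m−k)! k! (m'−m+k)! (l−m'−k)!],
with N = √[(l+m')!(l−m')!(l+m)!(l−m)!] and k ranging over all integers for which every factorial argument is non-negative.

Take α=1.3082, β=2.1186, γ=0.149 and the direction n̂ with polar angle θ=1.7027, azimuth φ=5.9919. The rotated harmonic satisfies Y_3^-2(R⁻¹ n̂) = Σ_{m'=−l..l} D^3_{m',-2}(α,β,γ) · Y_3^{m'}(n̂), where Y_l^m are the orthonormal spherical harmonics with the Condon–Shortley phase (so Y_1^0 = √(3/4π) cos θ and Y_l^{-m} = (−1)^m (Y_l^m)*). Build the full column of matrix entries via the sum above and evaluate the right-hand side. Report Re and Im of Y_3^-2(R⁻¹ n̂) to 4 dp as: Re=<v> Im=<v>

Re=-0.0451 Im=-0.0019

Need the full column D^3_{m',-2} for m'=−3..3 at α=1.3082, β=2.1186, γ=0.1490.
cos(β/2)=0.489483, sin(β/2)=0.872013
d^3_{-3,-2}: single k=1 term ⇒ +0.060018;  D = -0.028235-0.052962i
d^3_{-2,-2}: k∈[0..1] ⇒ +0.013754 -0.218255 = -0.204502;  D = +0.199246-0.046063i
d^3_{-1,-2}: k∈[0..1] ⇒ -0.077484 +0.491825 = +0.414342;  D = -0.014666+0.414082i
d^3_{0,-2}: k∈[0..1] ⇒ +0.239087 -0.758800 = -0.519713;  D = -0.496807-0.152592i
d^3_{1,-2}: k∈[0..1] ⇒ -0.491825 +0.780463 = +0.288638;  D = +0.153466-0.244458i
d^3_{2,-2}: k∈[0..1] ⇒ +0.692686 -0.439681 = +0.253005;  D = -0.172014-0.185534i
d^3_{3,-2}: single k=0 term ⇒ -0.604544;  D = +0.534823-0.281847i
Y_3^{m'}(θ=1.7027,φ=5.9919) and Σ D·Y over m':
  (-0.0282-0.0530i)·(+0.2609+0.3117i)  (+0.1992-0.0461i)·(-0.1103-0.0727i)  (-0.0147+0.4141i)·(-0.2803-0.0840i)  (-0.4968-0.1526i)·(+0.1430+0.0000i)  (+0.1535-0.2445i)·(+0.2803-0.0840i)  (-0.1720-0.1855i)·(-0.1103+0.0727i)  (+0.5348-0.2818i)·(-0.2609+0.3117i)
Y_3^-2(R⁻¹ n̂) = -0.045066-0.001934i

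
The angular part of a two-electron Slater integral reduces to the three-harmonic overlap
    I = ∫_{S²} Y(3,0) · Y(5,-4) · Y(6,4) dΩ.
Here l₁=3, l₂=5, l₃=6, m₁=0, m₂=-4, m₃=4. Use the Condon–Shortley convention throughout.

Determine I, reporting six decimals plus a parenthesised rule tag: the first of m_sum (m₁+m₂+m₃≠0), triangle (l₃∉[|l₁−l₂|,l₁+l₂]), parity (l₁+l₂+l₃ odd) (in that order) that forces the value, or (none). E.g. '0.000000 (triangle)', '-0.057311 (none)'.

-0.139560 (none)

Rules hold: Σm=0, L=14 even, 2≤6≤8.
N = 7·11·13 = 1001
Δ = 2!·4!·8!/15! = 1/675675
Racah Σ t=0..2: t=0:+1/8640 t=1:−1/2304 t=2:+1/8640 = -7/34560
⇒ 3j(3 5 6; 0 0 0)² = 7/429, sgn -1
Racah Σ t=0..1: t=0:+1/60480 t=1:−1/161280 = 1/96768
⇒ 3j(3 5 6; 0 -4 4)² = 15/1001, sgn +1
4πI² = N·(3j₀)²·(3jₘ)² = 35/143
I = -1·√(0.244755/4π) = -0.13956004
No selection rule forces the value: the integral is nonzero (none).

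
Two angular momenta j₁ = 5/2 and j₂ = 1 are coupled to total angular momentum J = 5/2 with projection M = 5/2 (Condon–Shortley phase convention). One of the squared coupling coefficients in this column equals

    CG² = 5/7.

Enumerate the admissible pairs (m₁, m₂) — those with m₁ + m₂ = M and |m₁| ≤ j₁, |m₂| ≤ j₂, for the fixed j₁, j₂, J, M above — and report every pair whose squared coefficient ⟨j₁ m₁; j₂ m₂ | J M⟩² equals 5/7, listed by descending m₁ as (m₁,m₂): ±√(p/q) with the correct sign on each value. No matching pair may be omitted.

(5/2,0): +√(5/7)

Admissible pairs with m₁+m₂ = M = 5/2: (3/2,1), (5/2,0)
  (m₁,m₂)=(5/2,0): CG² = 5/7, CG = +√(5/7)   ← matches the target
  (m₁,m₂)=(3/2,1): CG² = 2/7, CG = −√(2/7)
Pairs with CG² = 5/7: (5/2,0): +√(5/7)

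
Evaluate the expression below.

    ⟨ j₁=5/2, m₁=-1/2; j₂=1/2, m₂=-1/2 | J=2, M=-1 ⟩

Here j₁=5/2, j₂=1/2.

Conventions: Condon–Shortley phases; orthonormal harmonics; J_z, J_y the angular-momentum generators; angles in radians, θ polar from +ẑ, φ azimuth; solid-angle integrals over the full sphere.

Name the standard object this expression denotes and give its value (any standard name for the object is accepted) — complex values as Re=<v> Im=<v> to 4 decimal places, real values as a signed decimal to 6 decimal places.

Clebsch–Gordan coefficient, +√(1/3) ≈ +0.577350

This is a Clebsch–Gordan (vector-coupling) coefficient.
triangle: 1!×4!×0!/6! = 24/720
(j±m)!: 2!×3!×0!×1!×1!×3! = 72
prefactor² = (2J+1)×Δ×N² = 12
  k=0: +1/(0!×1!×3!×0!×1!×0!) = 1/6
Σ = 1/6  ⇒  CG² = 12×(1/6)² = 1/3
CG = +√(1/3) = +0.577350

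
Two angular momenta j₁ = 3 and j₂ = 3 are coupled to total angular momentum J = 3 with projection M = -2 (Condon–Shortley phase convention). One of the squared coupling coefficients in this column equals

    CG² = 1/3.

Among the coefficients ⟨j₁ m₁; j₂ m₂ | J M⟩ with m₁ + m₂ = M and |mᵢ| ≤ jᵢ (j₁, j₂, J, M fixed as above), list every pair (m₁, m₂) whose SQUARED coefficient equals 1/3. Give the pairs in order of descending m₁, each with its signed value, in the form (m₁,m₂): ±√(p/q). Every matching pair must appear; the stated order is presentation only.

(1,-3): +√(1/3); (-3,1): −√(1/3)

Admissible pairs with m₁+m₂ = M = -2: (-3,1), (-2,0), (-1,-1), (0,-2), (1,-3)
  (m₁,m₂)=(1,-3): CG² = 1/3, CG = +√(1/3)   ← matches the target
  (m₁,m₂)=(0,-2): CG² = 1/6, CG = −√(1/6)
  (m₁,m₂)=(-1,-1): CG² = 0/1, CG = 0
  (m₁,m₂)=(-2,0): CG² = 1/6, CG = +√(1/6)
  (m₁,m₂)=(-3,1): CG² = 1/3, CG = −√(1/3)   ← matches the target
Pairs with CG² = 1/3: (1,-3): +√(1/3); (-3,1): −√(1/3)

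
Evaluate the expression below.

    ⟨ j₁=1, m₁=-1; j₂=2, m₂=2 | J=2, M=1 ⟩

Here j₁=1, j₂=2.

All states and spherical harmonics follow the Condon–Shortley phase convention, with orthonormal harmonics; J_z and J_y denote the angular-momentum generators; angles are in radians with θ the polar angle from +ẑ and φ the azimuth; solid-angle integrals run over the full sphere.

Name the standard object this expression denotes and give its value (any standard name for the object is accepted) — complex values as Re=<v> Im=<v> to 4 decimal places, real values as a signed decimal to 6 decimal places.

Clebsch–Gordan coefficient, −√(1/3) ≈ -0.577350

This is a Clebsch–Gordan (vector-coupling) coefficient.
√[5·1!1!3!/6! · 0!2!4!0!3!1!] = √(12)
  +(−1)^1/∏(1,0,1,3,0,0)! = -1/6  (running -1/6)
⟨..|..⟩ = √(12)·(-1/6) = -0.577350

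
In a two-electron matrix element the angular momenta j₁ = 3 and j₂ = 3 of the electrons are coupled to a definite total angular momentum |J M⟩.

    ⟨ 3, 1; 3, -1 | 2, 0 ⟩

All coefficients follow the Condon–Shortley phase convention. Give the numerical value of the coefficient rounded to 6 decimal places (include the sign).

-0.327327

j₁+j₂−J=4  J+j₁−j₂=2  J−j₁+j₂=2  j₁+j₂+J+1=9
(j₁±m₁, j₂±m₂, J±M) = (4,2,2,4,2,2)
P² = 256/21
sum k=0..2:
  [0] +1/96 = 1/96
  [1] −1/6 = -1/6
  [2] +1/16 = 1/16
S = -3/32
C² = P²·S² = 3/28 ; C = -0.327327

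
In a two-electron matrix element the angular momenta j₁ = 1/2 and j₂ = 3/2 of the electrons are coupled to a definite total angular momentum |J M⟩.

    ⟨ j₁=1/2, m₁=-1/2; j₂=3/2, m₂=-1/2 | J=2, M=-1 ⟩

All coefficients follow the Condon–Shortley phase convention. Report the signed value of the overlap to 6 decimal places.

+√(3/4) = +0.866025

√[5·0!1!3!/5! · 0!1!1!2!1!3!] = √(3)
  +(−1)^0/∏(0,0,1,1,0,2)! = 1/2  (running 1/2)
⟨..|..⟩ = √(3)·(1/2) = +0.866025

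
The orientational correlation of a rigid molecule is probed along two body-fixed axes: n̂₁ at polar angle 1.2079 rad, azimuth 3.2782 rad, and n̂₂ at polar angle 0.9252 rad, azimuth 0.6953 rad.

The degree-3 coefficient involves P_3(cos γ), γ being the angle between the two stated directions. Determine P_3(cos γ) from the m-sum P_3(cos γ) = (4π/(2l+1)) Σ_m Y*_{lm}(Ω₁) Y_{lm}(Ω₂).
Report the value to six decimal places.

0.444708

Addition theorem: P_3(cos γ) = (4π/7) Σ_m Y*_{lm}(Ω₁) Y_{lm}(Ω₂), m = −3…3:
  term(m=-3) = (0.007617, 0.072078)   from Y*(Ω₁)=(-0.312670, -0.135830), Y(Ω₂)=(-0.104738, -0.185024)
  term(m=-2) = (0.054486, -0.111819)   from Y*(Ω₁)=(0.305311, 0.085555), Y(Ω₂)=(0.070309, -0.385948)
  term(m=-1) = (0.019818, -0.012389)   from Y*(Ω₁)=(0.110728, 0.015221), Y(Ω₂)=(0.160566, -0.133958)
  term(m=+0) = (0.083880, 0.000000)   from Y*(Ω₁)=(-0.313948, -0.000000), Y(Ω₂)=(-0.267177, 0.000000)
  term(m=+1) = (0.019818, 0.012389)   from Y*(Ω₁)=(-0.110728, 0.015221), Y(Ω₂)=(-0.160566, -0.133958)
  term(m=+2) = (0.054486, 0.111819)   from Y*(Ω₁)=(0.305311, -0.085555), Y(Ω₂)=(0.070309, 0.385948)
  term(m=+3) = (0.007617, -0.072078)   from Y*(Ω₁)=(0.312670, -0.135830), Y(Ω₂)=(0.104738, -0.185024)
Σ over m = (0.247721, 0.000000); ×(4π/7) → (0.444708, 0.000000). Real part: 0.444708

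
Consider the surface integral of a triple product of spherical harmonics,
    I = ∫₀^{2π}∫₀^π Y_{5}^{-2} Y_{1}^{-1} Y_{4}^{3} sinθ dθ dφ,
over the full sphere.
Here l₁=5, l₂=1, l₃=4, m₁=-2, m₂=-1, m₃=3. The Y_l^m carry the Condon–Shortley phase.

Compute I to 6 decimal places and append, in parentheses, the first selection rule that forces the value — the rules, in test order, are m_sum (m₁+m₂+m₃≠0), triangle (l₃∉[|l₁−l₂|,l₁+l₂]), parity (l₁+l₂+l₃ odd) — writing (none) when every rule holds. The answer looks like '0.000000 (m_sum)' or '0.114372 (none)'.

Rules hold: Σm=0, L=10 even, 4≤4≤6.
N = 11·3·9 = 297
Δ = 2!·8!·0!/11! = 1/495
Racah Σ t=1..1: t=1:−1/576 = -1/576
⇒ 3j(5 1 4; 0 0 0)² = 5/99, sgn -1
Racah Σ t=0..0: t=0:+1/10080 = 1/10080
⇒ 3j(5 1 4; -2 -1 3)² = 1/165, sgn -1
4πI² = N·(3j₀)²·(3jₘ)² = 1/11
I = +1·√(0.0909091/4π) = 0.08505478
No selection rule forces the value: the integral is nonzero (none).

0.085055 (none)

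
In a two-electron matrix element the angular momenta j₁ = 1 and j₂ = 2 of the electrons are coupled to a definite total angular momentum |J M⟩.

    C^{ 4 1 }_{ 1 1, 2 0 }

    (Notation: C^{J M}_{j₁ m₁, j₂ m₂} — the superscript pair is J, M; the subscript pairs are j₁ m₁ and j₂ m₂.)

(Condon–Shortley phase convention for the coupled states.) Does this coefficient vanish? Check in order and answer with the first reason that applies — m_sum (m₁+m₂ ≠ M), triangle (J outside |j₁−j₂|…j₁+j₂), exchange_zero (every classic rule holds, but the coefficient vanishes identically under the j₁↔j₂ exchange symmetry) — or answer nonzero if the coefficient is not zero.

m-sum: m₁+m₂ = 1+0 = 1, M = 1  ✓
triangle: need |j₁−j₂| ≤ J ≤ j₁+j₂, i.e. J ∈ [1, 3]; J = 4 is outside ✗ ⇒ coefficient is 0

triangle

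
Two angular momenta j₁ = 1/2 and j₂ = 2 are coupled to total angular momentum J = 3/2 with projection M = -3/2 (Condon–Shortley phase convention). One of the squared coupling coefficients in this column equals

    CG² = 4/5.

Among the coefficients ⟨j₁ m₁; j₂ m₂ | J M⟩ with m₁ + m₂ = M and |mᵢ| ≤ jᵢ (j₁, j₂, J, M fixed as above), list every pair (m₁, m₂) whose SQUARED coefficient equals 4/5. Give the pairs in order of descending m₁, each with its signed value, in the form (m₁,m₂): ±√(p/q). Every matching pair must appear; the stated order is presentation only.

(1/2,-2): +√(4/5)

Admissible pairs with m₁+m₂ = M = -3/2: (-1/2,-1), (1/2,-2)
  (m₁,m₂)=(1/2,-2): CG² = 4/5, CG = +√(4/5)   ← matches the target
  (m₁,m₂)=(-1/2,-1): CG² = 1/5, CG = −√(1/5)
Pairs with CG² = 4/5: (1/2,-2): +√(4/5)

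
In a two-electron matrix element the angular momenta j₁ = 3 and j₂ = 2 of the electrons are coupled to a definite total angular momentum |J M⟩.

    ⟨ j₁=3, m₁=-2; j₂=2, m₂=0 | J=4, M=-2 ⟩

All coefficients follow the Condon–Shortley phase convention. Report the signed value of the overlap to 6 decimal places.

−√(12/35) = -0.585540

triangle: 1!*5!*3!/10! = 720/3628800
(j±m)!: 1!*5!*2!*2!*2!*6! = 691200
prefactor² = (2J+1)*Δ*N² = 8640/7
  k=0: +1/(0!*1!*5!*2!*0!*1!) = 1/240
  k=1: −1/(1!*0!*4!*1!*1!*2!) = -1/48
Σ = -1/60  ⇒  CG² = 8640/7*(-1/60)² = 12/35
CG = −√(12/35) = -0.585540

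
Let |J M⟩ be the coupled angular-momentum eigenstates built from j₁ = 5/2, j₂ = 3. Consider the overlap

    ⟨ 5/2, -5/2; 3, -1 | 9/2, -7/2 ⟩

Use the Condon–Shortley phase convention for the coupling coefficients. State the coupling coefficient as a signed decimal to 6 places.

triangle: 1!·4!·5!/11! = 2880/39916800
(j±m)!: 0!·5!·2!·4!·1!·8! = 232243200
prefactor² = (2J+1)·Δ·N² = 1843200/11
  k=1: −1/(1!·0!·4!·1!·0!·4!) = -1/576
Σ = -1/576  ⇒  CG² = 1843200/11·(-1/576)² = 50/99
CG = −√(50/99) = -0.710669

−√(50/99) = -0.710669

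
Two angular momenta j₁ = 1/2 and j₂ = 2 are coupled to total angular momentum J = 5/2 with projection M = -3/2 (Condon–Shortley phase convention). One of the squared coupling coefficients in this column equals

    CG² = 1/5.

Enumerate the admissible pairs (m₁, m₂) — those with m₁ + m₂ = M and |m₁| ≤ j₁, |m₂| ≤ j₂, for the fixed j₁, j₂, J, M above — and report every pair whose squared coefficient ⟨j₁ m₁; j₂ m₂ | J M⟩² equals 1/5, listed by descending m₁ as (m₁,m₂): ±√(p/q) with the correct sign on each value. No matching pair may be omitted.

(1/2,-2): +√(1/5)

Admissible pairs with m₁+m₂ = M = -3/2: (-1/2,-1), (1/2,-2)
  (m₁,m₂)=(1/2,-2): CG² = 1/5, CG = +√(1/5)   ← matches the target
  (m₁,m₂)=(-1/2,-1): CG² = 4/5, CG = +√(4/5)
Pairs with CG² = 1/5: (1/2,-2): +√(1/5)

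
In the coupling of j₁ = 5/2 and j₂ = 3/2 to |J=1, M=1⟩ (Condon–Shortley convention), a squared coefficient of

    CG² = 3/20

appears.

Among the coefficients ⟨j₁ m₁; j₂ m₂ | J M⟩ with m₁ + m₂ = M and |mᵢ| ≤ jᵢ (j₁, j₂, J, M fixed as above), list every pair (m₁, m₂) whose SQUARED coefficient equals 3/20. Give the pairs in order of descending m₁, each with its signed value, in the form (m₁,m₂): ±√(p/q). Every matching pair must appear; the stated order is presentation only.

(1/2,1/2): +√(3/20)

Admissible pairs with m₁+m₂ = M = 1: (-1/2,3/2), (1/2,1/2), (3/2,-1/2), (5/2,-3/2)
  (m₁,m₂)=(5/2,-3/2): CG² = 1/2, CG = +√(1/2)
  (m₁,m₂)=(3/2,-1/2): CG² = 3/10, CG = −√(3/10)
  (m₁,m₂)=(1/2,1/2): CG² = 3/20, CG = +√(3/20)   ← matches the target
  (m₁,m₂)=(-1/2,3/2): CG² = 1/20, CG = −√(1/20)
Pairs with CG² = 3/20: (1/2,1/2): +√(3/20)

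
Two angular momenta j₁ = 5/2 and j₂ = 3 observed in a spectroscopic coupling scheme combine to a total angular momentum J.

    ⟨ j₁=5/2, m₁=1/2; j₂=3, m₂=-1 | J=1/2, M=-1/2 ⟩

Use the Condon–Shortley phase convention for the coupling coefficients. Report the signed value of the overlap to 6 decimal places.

+√(4/21) = +0.436436

j₁+j₂−J=5  J+j₁−j₂=0  J−j₁+j₂=1  j₁+j₂+J+1=7
(j₁±m₁, j₂±m₂, J±M) = (3,2,2,4,0,1)
P² = 192/7
sum k=2..2:
  [2] +1/12 = 1/12
S = 1/12
C² = P²·S² = 4/21 ; C = +0.436436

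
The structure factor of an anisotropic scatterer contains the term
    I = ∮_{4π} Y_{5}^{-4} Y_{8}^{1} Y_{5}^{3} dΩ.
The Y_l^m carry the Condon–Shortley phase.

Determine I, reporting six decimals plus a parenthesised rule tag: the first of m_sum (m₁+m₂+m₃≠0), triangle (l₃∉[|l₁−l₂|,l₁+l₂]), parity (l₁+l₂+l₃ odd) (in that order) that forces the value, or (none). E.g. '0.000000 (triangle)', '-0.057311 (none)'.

0.100827 (none)

Rules hold: Σm=0, L=18 even, 3≤5≤13.
N = 11·17·11 = 2057
Δ = 8!·2!·8!/19! = 1/37413090
Racah Σ t=3..5: t=3:−1/1036800 t=4:+1/331776 t=5:−1/1036800 = 1/921600
⇒ 3j(5 8 5; 0 0 0)² = 490/46189, sgn -1
Racah Σ t=7..8: t=7:−1/14515200 t=8:+1/203212800 = -13/203212800
⇒ 3j(5 8 5; -4 1 3)² = 104/17765, sgn -1
4πI² = N·(3j₀)²·(3jₘ)² = 784/6137
I = +1·√(0.12775/4π) = 0.10082658
No selection rule forces the value: the integral is nonzero (none).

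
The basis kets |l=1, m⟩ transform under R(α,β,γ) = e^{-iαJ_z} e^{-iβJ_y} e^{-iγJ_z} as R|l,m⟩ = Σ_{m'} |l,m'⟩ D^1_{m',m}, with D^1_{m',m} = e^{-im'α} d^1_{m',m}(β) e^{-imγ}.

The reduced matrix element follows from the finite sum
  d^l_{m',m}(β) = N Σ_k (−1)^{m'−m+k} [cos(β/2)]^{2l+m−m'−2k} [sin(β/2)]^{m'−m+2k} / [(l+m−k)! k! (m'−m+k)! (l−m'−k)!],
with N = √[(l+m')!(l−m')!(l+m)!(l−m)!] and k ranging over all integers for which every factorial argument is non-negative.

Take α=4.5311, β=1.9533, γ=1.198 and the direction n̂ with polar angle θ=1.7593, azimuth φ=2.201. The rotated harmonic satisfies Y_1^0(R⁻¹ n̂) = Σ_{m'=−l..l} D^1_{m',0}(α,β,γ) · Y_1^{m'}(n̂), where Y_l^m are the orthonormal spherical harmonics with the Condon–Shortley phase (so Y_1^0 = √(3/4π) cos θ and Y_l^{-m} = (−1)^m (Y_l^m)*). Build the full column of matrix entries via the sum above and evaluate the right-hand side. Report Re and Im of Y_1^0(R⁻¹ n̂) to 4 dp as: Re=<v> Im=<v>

Need the full column D^1_{m',0} for m'=−1..1 at α=4.5311, β=1.9533, γ=1.1980.
cos(β/2)=0.559802, sin(β/2)=0.828627
d^1_{-1,0}: single k=1 term ⇒ +0.656006;  D = -0.118276-0.645256i
d^1_{0,0}: k∈[0..1] ⇒ +0.313378 -0.686622 = -0.373244;  D = -0.373244+0.000000i
d^1_{1,0}: single k=0 term ⇒ -0.656006;  D = +0.118276-0.645256i
Y_1^{m'}(θ=1.7593,φ=2.201) and Σ D·Y over m':
  (-0.1183-0.6453i)·(-0.2000-0.2742i)  (-0.3732+0.0000i)·(-0.0916+0.0000i)  (+0.1183-0.6453i)·(+0.2000-0.2742i)
Y_1^0(R⁻¹ n̂) = -0.272353+0.000000i

Re=-0.2724 Im=0.0000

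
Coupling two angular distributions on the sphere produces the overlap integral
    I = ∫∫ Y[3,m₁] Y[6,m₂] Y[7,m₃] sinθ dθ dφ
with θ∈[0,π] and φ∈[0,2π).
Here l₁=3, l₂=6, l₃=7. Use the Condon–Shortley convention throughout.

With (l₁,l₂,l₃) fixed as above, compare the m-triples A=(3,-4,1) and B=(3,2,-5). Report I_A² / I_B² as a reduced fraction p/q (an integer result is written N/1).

Same 3,6,7: normalisation and zero-m 3j drop out of the ratio.
A: Δ: 2! 4! 10! / 17! → 1/2042040; sum: t=0:+1/3870720 = 1/3870720; 3j²(3 6 7; 3 -4 1) = Δ·Π!·Σ² = 675/136136  (sign +1)
B: Δ: 2! 4! 10! / 17! → 1/2042040; sum: t=0:+1/3870720 = 1/3870720; 3j²(3 6 7; 3 2 -5) = Δ·Π!·Σ² = 135/6188  (sign +1)
I_A²/I_B² = (675/136136)/(135/6188) = 5/22

5/22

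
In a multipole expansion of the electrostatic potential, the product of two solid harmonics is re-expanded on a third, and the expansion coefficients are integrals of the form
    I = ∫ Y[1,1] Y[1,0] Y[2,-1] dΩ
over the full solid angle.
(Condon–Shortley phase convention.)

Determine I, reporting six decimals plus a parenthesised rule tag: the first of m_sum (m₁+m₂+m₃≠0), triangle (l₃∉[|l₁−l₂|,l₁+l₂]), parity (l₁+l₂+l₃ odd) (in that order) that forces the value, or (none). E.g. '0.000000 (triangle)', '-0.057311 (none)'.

-0.218510 (none)

m-sum 0 ✓  L=4 even ✓  0≤2≤2 ✓
Π(2lᵢ+1) = 3×3×5 = 45
triangle coeff Δ(1,1,2) = 1/30
Σ_t [0,0]: t=0:+1/1 = 1/1
(3j)²=2/15 [(1 1 2; 0 0 0)], sign=+1
Σ_t [0,0]: t=0:+1/2 = 1/2
(3j)²=1/10 [(1 1 2; 1 0 -1)], sign=-1
⇒ 4πI² = 3/5
I = (-1)√(3/5/(4π)) = -0.21850969
No selection rule forces the value: the integral is nonzero (none).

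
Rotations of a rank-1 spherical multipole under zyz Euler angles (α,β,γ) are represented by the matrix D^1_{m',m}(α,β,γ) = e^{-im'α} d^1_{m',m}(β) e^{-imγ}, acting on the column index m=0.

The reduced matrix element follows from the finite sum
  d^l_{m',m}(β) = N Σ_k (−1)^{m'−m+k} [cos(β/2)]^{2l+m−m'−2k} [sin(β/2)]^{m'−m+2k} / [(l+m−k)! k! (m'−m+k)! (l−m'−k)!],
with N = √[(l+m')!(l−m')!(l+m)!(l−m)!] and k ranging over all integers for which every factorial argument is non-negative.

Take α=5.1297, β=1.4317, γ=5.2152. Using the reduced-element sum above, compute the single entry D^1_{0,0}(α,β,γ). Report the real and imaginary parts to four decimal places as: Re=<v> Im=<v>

Split into d^1_{0,0}(β=1.4317) × two z-phases.
c=cos(1.431700/2)=0.754536, s=sin(1.431700/2)=0.656259; N=√[1·1·1·1]=1.000000
k∈{0,1} keeps every argument non-negative
  k=0: (−1)^0·1.0000/(1)·0.7545^2·0.6563^0 = +0.569324
  k=1: (−1)^1·1.0000/(1)·0.7545^0·0.6563^2 = -0.430676
d^1_{0,0}(1.4317) = +0.569324 -0.430676 = +0.138648
Attach z-rotation phases: D = e^{-i(0)(5.1297)}·(+0.138648)·e^{-i(0)(5.2152)} = +0.138648+0.000000i

Re=0.1386 Im=0.0000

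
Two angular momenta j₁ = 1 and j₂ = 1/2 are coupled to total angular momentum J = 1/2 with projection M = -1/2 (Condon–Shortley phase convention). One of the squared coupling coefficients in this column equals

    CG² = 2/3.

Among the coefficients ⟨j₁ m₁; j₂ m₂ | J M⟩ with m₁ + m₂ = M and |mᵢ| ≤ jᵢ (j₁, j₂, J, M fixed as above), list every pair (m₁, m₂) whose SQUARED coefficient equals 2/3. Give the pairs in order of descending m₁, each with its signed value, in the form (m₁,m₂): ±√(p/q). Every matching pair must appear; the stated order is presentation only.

(-1,1/2): −√(2/3)

Admissible pairs with m₁+m₂ = M = -1/2: (-1,1/2), (0,-1/2)
  (m₁,m₂)=(0,-1/2): CG² = 1/3, CG = +√(1/3)
  (m₁,m₂)=(-1,1/2): CG² = 2/3, CG = −√(2/3)   ← matches the target
Pairs with CG² = 2/3: (-1,1/2): −√(2/3)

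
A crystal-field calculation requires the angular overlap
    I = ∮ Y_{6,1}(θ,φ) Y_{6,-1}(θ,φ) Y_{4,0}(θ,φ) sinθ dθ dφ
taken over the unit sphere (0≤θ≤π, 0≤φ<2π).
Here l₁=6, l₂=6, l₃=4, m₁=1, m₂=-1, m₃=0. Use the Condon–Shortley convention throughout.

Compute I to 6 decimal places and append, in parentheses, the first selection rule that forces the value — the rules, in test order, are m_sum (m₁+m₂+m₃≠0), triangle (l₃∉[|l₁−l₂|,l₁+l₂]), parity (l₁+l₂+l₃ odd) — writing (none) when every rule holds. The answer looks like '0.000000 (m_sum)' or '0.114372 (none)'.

-0.096546 (none)

m-sum 0 ✓  L=16 even ✓  0≤4≤12 ✓
Π(2lᵢ+1) = 13×13×9 = 1521
triangle coeff Δ(6,6,4) = 1/15315300
Σ_t [2,6]: t=2:+1/829440 t=3:−1/25920 t=4:+1/9216 t=5:−1/25920 t=6:+1/829440 = 7/207360
(3j)²=28/2431 [(6 6 4; 0 0 0)], sign=+1
Σ_t [1,5]: t=1:−1/2903040 t=2:+1/51840 t=3:−1/11520 t=4:+1/20736 t=5:−1/414720 = -1/45360
(3j)²=1024/153153 [(6 6 4; 1 -1 0)], sign=-1
⇒ 4πI² = 4096/34969
I = (-1)√(4096/34969/(4π)) = -0.09654581
No selection rule forces the value: the integral is nonzero (none).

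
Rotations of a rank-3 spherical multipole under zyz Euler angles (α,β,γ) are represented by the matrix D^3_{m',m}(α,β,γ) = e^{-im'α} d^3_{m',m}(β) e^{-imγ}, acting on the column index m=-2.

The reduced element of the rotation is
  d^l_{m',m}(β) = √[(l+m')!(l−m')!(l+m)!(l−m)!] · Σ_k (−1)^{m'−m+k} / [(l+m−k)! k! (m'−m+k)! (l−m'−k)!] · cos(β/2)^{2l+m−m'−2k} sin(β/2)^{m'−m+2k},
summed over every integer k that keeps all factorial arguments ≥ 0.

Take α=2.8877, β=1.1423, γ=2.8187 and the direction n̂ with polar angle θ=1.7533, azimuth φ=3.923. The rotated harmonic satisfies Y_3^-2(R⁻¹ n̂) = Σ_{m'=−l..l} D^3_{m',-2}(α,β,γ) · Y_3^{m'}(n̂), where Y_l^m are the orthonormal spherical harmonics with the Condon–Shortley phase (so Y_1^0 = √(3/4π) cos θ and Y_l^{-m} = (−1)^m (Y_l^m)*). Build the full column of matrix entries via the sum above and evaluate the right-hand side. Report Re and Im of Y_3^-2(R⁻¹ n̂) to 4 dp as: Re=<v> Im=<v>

Need the full column D^3_{m',-2} for m'=−3..3 at α=2.8877, β=1.1423, γ=2.8187.
cos(β/2)=0.841280, sin(β/2)=0.540600
d^3_{-3,-2}: single k=1 term ⇒ +0.558025;  D = -0.090739+0.550599i
d^3_{-2,-2}: k∈[0..1] ⇒ +0.354522 -0.731954 = -0.377432;  D = -0.152945+0.345055i
d^3_{-1,-2}: k∈[0..1] ⇒ -0.720408 +0.594948 = -0.125459;  D = +0.078018-0.098251i
d^3_{0,-2}: k∈[0..1] ⇒ +0.801815 -0.331089 = +0.470726;  D = +0.375935-0.283295i
d^3_{1,-2}: k∈[0..1] ⇒ -0.594948 +0.122834 = -0.472114;  D = +0.436322-0.180318i
d^3_{2,-2}: k∈[0..1] ⇒ +0.302242 -0.024961 = +0.277281;  D = +0.274645-0.038143i
d^3_{3,-2}: single k=0 term ⇒ -0.095147;  D = +0.094509+0.011002i
Y_3^{m'}(θ=1.7533,φ=3.923) and Σ D·Y over m':
  (-0.0907+0.5506i)·(+0.2772+0.2839i)  (-0.1529+0.3451i)·(-0.0014+0.1794i)  (+0.0780-0.0983i)·(+0.1885-0.1870i)  (+0.3759-0.2833i)·(+0.1920+0.0000i)  (+0.4363-0.1803i)·(-0.1885-0.1870i)  (+0.2746-0.0381i)·(-0.0014-0.1794i)  (+0.0945+0.0110i)·(-0.2772+0.2839i)
Y_3^-2(R⁻¹ n̂) = -0.327115-0.061594i

Re=-0.3271 Im=-0.0616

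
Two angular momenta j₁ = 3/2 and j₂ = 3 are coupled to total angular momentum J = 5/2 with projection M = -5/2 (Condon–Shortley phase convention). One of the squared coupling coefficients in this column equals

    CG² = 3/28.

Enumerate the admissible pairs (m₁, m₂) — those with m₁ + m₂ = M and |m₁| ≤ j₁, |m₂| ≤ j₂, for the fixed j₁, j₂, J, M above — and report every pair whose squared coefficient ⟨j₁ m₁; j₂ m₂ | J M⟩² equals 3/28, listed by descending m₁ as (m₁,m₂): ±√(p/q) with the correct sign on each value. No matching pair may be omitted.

(-3/2,-1): +√(3/28)

Admissible pairs with m₁+m₂ = M = -5/2: (-3/2,-1), (-1/2,-2), (1/2,-3)
  (m₁,m₂)=(1/2,-3): CG² = 15/28, CG = +√(15/28)
  (m₁,m₂)=(-1/2,-2): CG² = 5/14, CG = −√(5/14)
  (m₁,m₂)=(-3/2,-1): CG² = 3/28, CG = +√(3/28)   ← matches the target
Pairs with CG² = 3/28: (-3/2,-1): +√(3/28)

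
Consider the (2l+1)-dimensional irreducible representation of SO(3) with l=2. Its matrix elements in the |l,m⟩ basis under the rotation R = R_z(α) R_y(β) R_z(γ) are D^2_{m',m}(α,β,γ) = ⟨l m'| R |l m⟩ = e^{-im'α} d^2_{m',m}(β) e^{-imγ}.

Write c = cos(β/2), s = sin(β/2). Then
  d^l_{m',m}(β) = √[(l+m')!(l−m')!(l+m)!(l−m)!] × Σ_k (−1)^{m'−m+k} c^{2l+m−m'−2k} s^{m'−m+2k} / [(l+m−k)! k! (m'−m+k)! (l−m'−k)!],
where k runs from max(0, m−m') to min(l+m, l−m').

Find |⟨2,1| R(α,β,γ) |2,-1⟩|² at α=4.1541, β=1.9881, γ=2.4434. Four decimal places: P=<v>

D^2_{1,-1}(4.1541,1.9881,2.4434) = e^{-i·1·4.1541}·d^2_{1,-1}(1.9881)·e^{-i·-1·2.4434}. Compute d first:
With c≡cos(β/2)=0.545299 and s≡sin(β/2)=0.838241, N=[6·1·1·6]^{1/2}=6.000000
k∈{0,1} keeps every argument non-negative
  k=0: (−1)^2·6.0000/(2)·0.5453^2·0.8382^2 = +0.626801
  k=1: (−1)^3·6.0000/(6)·0.5453^0·0.8382^4 = -0.493715
d^2_{1,-1}(1.9881) = +0.626801 -0.493715 = +0.133086
|D^2_{1,-1}|² = |d^2_{1,-1}(β)|² = (+0.133086)² = 0.017712 (the z-rotation phases have unit modulus)

P=0.0177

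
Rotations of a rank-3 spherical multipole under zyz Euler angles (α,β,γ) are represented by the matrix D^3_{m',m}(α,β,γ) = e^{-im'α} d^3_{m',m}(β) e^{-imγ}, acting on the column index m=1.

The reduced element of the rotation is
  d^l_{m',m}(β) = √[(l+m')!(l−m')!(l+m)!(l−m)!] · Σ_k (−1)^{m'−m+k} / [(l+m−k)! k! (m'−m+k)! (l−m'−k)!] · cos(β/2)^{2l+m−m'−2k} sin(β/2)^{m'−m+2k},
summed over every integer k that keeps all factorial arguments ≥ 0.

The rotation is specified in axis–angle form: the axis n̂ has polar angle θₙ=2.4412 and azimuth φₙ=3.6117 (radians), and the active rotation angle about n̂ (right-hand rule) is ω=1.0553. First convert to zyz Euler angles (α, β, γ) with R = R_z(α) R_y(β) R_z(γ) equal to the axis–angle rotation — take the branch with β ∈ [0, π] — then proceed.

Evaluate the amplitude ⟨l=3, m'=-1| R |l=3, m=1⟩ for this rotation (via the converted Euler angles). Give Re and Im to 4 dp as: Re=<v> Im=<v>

Re=-0.2521 Im=-0.3453

Axis–angle → zyz. n̂ = (sinθₙcosφₙ, sinθₙsinφₙ, cosθₙ) = (-0.574600, -0.291955, -0.764589), ω = 1.0553.
R = I cosω + sinω [n̂]ₓ + (1−cosω) n̂n̂ᵀ gives
  R = [+0.660372, +0.750288, -0.031258; -0.580171, +0.536185, +0.613113; +0.476772, -0.386747, +0.789377]
β = atan2(√(R₁₃²+R₂₃²), R₃₃) = 0.661003; α = atan2(R₂₃, R₁₃) mod 2π = 1.621735; γ = atan2(R₃₂, −R₃₁) mod 2π = 3.823113
Split into d^3_{-1,1}(β=0.6610) × two z-phases.
Half-angle: c=0.945880, s=0.324518. N=√(2·24·24·2)=48.000000
k: max(0,(1)−(-1))=2 … min(3+(1),3−(-1))=4
  k=2: (−1)^0·48.0000/(8)·0.9459^4·0.3245^2 = +0.505791
  k=3: (−1)^1·48.0000/(6)·0.9459^2·0.3245^4 = -0.079381
  k=4: (−1)^2·48.0000/(48)·0.9459^0·0.3245^6 = +0.001168
d^3_{-1,1}(0.6610) = +0.505791 -0.079381 +0.001168 = +0.427579
Phases: e^{-i·(-1)·1.6217}=-0.050917+0.998703i, e^{-i·(1)·3.8231}=-0.776616+0.629975i ⇒ D=-0.252107-0.345349i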